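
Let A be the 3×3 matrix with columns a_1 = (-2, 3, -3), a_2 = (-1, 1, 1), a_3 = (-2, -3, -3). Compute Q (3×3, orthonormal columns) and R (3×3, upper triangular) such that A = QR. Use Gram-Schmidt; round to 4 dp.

Q = [[-0.4264, -0.4874, -0.7620], [0.6396, 0.4332, -0.6350], [-0.6396, 0.7581, -0.1270]], R = [[4.6904, 0.4264, 0.8528], [0.0000, 1.6787, -2.5993], [0.0000, 0.0000, 3.8100]]

a_1 = (-2, 3, -3); ‖a_1‖ = 4.6904, so q_1 = (-0.4264, 0.6396, -0.6396).
q_1·a_2 = (-0.4264)·(-1) + 0.6396·1 + (-0.6396)·1 = 0.4264.
u_2 = a_2 − 0.4264·q_1 = (-0.8182, 0.7273, 1.2727).
‖u_2‖ = 1.6787, so q_2 = (-0.4874, 0.4332, 0.7581).
q_1·a_3 = (-0.4264)·(-2) + 0.6396·(-3) + (-0.6396)·(-3) = 0.8528; q_2·a_3 = (-0.4874)·(-2) + 0.4332·(-3) + 0.7581·(-3) = -2.5993.
u_3 = a_3 − 0.8528·q_1 + 2.5993·q_2 = (-2.9032, -2.4194, -0.4839).
‖u_3‖ = 3.8100, so q_3 = (-0.7620, -0.6350, -0.1270).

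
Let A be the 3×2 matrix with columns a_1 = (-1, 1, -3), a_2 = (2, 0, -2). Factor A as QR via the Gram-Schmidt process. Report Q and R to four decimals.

Q = [[-0.3015, 0.9239], [0.3015, -0.1421], [-0.9045, -0.3553]], R = [[3.3166, 1.2060], [0.0000, 2.5584]]

a_1 = (-1, 1, -3); ‖a_1‖ = 3.3166, so e_1 = (-0.3015, 0.3015, -0.9045).
e_1·a_2 = (-0.3015)·2 + 0.3015·0 + (-0.9045)·(-2) = 1.2060.
u_2 = a_2 − 1.2060·e_1 = (2.3636, -0.3636, -0.9091).
‖u_2‖ = 2.5584, so e_2 = (0.9239, -0.1421, -0.3553).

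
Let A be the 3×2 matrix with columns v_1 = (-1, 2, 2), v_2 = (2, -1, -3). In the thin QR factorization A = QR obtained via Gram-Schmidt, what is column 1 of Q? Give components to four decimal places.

v_1 = (-1, 2, 2); ‖v_1‖ = 3.0000, so q_1 = (-0.3333, 0.6667, 0.6667).

q_1 = (-0.3333, 0.6667, 0.6667)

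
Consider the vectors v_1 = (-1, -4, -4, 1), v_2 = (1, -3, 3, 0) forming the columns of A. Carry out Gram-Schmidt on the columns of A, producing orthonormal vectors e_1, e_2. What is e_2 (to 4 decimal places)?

v_1 = (-1, -4, -4, 1); ‖v_1‖ = 5.8310, so e_1 = (-0.1715, -0.6860, -0.6860, 0.1715).
e_1·v_2 = (-0.1715)·1 + (-0.6860)·(-3) + (-0.6860)·3 + 0.1715·0 = -0.1715.
u_2 = v_2 + 0.1715·e_1 = (0.9706, -3.1176, 2.8824, 0.0294).
‖u_2‖ = 4.3555, so e_2 = (0.2228, -0.7158, 0.6618, 0.0068).

e_2 = (0.2228, -0.7158, 0.6618, 0.0068)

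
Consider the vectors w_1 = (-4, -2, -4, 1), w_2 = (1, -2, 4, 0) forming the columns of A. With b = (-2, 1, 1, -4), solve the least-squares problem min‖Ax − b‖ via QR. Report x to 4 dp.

x = (-0.0806, -0.0614)

w_1 = (-4, -2, -4, 1); ‖w_1‖ = 6.0828, so q_1 = (-0.6576, -0.3288, -0.6576, 0.1644).
q_1·w_2 = (-0.6576)·1 + (-0.3288)·(-2) + (-0.6576)·4 + 0.1644·0 = -2.6304.
u_2 = w_2 + 2.6304·q_1 = (-0.7297, -2.8649, 2.2703, 0.4324).
‖u_2‖ = 3.7525, so q_2 = (-0.1945, -0.7635, 0.6050, 0.1152).
Qᵀb = (-0.3288, -0.2305).
Back-substitute: x_2 = -0.2305/3.7525 = -0.0614.
x_1 = (-0.3288 + 2.6304·(-0.0614))/6.0828 = -0.0806.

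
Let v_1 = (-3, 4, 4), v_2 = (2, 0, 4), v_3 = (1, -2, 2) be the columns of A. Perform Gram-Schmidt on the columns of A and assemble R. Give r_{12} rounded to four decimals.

v_1 = (-3, 4, 4); ‖v_1‖ = 6.4031, so q_1 = (-0.4685, 0.6247, 0.6247).
r_{12} = q_1·v_2 = 1.5617.

r_{12} = 1.5617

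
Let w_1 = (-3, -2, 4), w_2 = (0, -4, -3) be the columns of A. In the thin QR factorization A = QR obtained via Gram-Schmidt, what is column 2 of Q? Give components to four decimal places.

w_1 = (-3, -2, 4); ‖w_1‖ = 5.3852, so e_1 = (-0.5571, -0.3714, 0.7428).
e_1·w_2 = (-0.5571)·0 + (-0.3714)·(-4) + 0.7428·(-3) = -0.7428.
u_2 = w_2 + 0.7428·e_1 = (-0.4138, -4.2759, -2.4483).
‖u_2‖ = 4.9445, so e_2 = (-0.0837, -0.8648, -0.4951).

e_2 = (-0.0837, -0.8648, -0.4951)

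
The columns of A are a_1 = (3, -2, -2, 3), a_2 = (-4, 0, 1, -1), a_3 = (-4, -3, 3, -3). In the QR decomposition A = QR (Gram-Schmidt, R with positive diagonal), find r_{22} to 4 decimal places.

r_{22} = 2.6239

e_1 = a_1/‖a_1‖ = (3, -2, -2, 3)/5.0990 = (0.5883, -0.3922, -0.3922, 0.5883).
r_{12} = e_1·a_2 = -3.3340.
u_2 = a_2 + 3.3340·e_1 = (-2.0385, -1.3077, -0.3077, 0.9615).
r_{22} = ‖u_2‖ = 2.6239.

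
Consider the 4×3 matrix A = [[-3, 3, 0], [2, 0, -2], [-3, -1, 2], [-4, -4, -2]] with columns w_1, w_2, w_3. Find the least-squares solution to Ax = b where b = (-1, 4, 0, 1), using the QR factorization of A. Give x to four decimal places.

w_1 = (-3, 2, -3, -4); ‖w_1‖ = 6.1644, so q_1 = (-0.4867, 0.3244, -0.4867, -0.6489).
q_1·w_2 = (-0.4867)·3 + 0.3244·0 + (-0.4867)·(-1) + (-0.6489)·(-4) = 1.6222.
u_2 = w_2 − 1.6222·q_1 = (3.7895, -0.5263, -0.2105, -2.9474).
‖u_2‖ = 4.8341, so q_2 = (0.7839, -0.1089, -0.0436, -0.6097).
q_1·w_3 = (-0.4867)·0 + 0.3244·(-2) + (-0.4867)·2 + (-0.6489)·(-2) = -0.3244; q_2·w_3 = 0.7839·0 + (-0.1089)·(-2) + (-0.0436)·2 + (-0.6097)·(-2) = 1.3501.
u_3 = w_3 + 0.3244·q_1 − 1.3501·q_2 = (-1.2162, -1.7477, 1.9009, -1.3874).
‖u_3‖ = 3.1737, so q_3 = (-0.3832, -0.5507, 0.5990, -0.4372).
Qᵀb = (1.1355, -1.8291, -2.2568).
Back-substitute: x_3 = -2.2568/3.1737 = -0.7111.
x_2 = (-1.8291 − 1.3501·(-0.7111))/4.8341 = -0.1798.
x_1 = (1.1355 − 1.6222·(-0.1798) + 0.3244·(-0.7111))/6.1644 = 0.1941.

x = (0.1941, -0.1798, -0.7111)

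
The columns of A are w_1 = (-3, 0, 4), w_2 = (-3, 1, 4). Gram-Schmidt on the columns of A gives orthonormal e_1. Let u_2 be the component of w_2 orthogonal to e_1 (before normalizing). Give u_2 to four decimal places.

w_1 = (-3, 0, 4); ‖w_1‖ = 5.0000, so e_1 = (-0.6000, 0.0000, 0.8000).
e_1·w_2 = (-0.6000)·(-3) + 0.0000·1 + 0.8000·4 = 5.0000.
u_2 = w_2 − 5.0000·e_1 = (0.0000, 1.0000, 0.0000).

u_2 = (0.0000, 1.0000, 0.0000)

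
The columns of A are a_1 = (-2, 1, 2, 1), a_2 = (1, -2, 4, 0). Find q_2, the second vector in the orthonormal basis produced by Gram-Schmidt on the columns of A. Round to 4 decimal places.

q_2 = (0.4087, -0.5449, 0.7265, -0.0908)

q_1 = a_1/‖a_1‖ = (-2, 1, 2, 1)/3.1623 = (-0.6325, 0.3162, 0.6325, 0.3162).
r_{12} = q_1·a_2 = 1.2649.
u_2 = a_2 − 1.2649·q_1 = (1.8000, -2.4000, 3.2000, -0.4000).
‖u_2‖ = 4.4045, so q_2 = (0.4087, -0.5449, 0.7265, -0.0908).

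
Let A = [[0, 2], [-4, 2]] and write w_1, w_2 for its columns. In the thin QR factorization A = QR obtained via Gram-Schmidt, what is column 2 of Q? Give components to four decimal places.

e_1 = w_1/‖w_1‖ = (0, -4)/4.0000 = (0.0000, -1.0000).
r_{12} = e_1·w_2 = -2.0000.
u_2 = w_2 + 2.0000·e_1 = (2.0000, 0.0000).
‖u_2‖ = 2.0000, so e_2 = (1.0000, 0.0000).

e_2 = (1.0000, 0.0000)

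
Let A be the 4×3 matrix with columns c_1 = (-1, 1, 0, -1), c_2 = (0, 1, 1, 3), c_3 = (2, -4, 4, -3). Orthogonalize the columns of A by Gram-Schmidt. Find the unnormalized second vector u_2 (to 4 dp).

u_2 = (-0.6667, 1.6667, 1.0000, 2.3333)

e_1 = c_1/‖c_1‖ = (-1, 1, 0, -1)/1.7321 = (-0.5774, 0.5774, 0.0000, -0.5774).
r_{12} = e_1·c_2 = -1.1547.
u_2 = c_2 + 1.1547·e_1 = (-0.6667, 1.6667, 1.0000, 2.3333).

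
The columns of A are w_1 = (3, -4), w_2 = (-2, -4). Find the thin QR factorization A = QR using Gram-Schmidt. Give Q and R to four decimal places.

Q = [[0.6000, -0.8000], [-0.8000, -0.6000]], R = [[5.0000, 2.0000], [0.0000, 4.0000]]

q_1 = w_1/‖w_1‖ = (3, -4)/5.0000 = (0.6000, -0.8000).
r_{12} = q_1·w_2 = 2.0000.
u_2 = w_2 − 2.0000·q_1 = (-3.2000, -2.4000).
‖u_2‖ = 4.0000, so q_2 = (-0.8000, -0.6000).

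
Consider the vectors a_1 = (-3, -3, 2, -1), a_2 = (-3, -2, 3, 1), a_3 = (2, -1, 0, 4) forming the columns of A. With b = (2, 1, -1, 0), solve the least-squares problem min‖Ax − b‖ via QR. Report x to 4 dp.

a_1 = (-3, -3, 2, -1); ‖a_1‖ = 4.7958, so q_1 = (-0.6255, -0.6255, 0.4170, -0.2085).
q_1·a_2 = (-0.6255)·(-3) + (-0.6255)·(-2) + 0.4170·3 + (-0.2085)·1 = 4.1703.
u_2 = a_2 − 4.1703·q_1 = (-0.3913, 0.6087, 1.2609, 1.8696).
‖u_2‖ = 2.3683, so q_2 = (-0.1652, 0.2570, 0.5324, 0.7894).
q_1·a_3 = (-0.6255)·2 + (-0.6255)·(-1) + 0.4170·0 + (-0.2085)·4 = -1.4596; q_2·a_3 = (-0.1652)·2 + 0.2570·(-1) + 0.5324·0 + 0.7894·4 = 2.5702.
u_3 = a_3 + 1.4596·q_1 − 2.5702·q_2 = (1.5116, -2.5736, -0.7597, 1.6667).
‖u_3‖ = 3.5019, so q_3 = (0.4317, -0.7349, -0.2169, 0.4759).
Qᵀb = (-2.2937, -0.6058, 0.3453).
Back-substitute: x_3 = 0.3453/3.5019 = 0.0986.
x_2 = (-0.6058 − 2.5702·0.0986)/2.3683 = -0.3628.
x_1 = (-2.2937 − 4.1703·(-0.3628) + 1.4596·0.0986)/4.7958 = -0.1327.

x = (-0.1327, -0.3628, 0.0986)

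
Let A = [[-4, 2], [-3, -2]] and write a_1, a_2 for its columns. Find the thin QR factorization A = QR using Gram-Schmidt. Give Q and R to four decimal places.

Q = [[-0.8000, 0.6000], [-0.6000, -0.8000]], R = [[5.0000, -0.4000], [0.0000, 2.8000]]

a_1 = (-4, -3); ‖a_1‖ = 5.0000, so q_1 = (-0.8000, -0.6000).
q_1·a_2 = (-0.8000)·2 + (-0.6000)·(-2) = -0.4000.
u_2 = a_2 + 0.4000·q_1 = (1.6800, -2.2400).
‖u_2‖ = 2.8000, so q_2 = (0.6000, -0.8000).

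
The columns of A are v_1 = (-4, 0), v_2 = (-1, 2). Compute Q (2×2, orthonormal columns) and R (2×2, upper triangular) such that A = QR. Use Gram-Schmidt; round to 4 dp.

Q = [[-1.0000, 0.0000], [0.0000, 1.0000]], R = [[4.0000, 1.0000], [0.0000, 2.0000]]

v_1 = (-4, 0); ‖v_1‖ = 4.0000, so e_1 = (-1.0000, 0.0000).
e_1·v_2 = (-1.0000)·(-1) + 0.0000·2 = 1.0000.
u_2 = v_2 − 1.0000·e_1 = (0.0000, 2.0000).
‖u_2‖ = 2.0000, so e_2 = (0.0000, 1.0000).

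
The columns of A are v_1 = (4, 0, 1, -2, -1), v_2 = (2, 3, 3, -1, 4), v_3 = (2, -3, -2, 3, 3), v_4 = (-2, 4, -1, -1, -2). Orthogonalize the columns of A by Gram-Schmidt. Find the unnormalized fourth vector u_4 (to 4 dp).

u_4 = (0.6575, 1.9863, -2.0137, 0.4110, -0.2055)

v_1 = (4, 0, 1, -2, -1); ‖v_1‖ = 4.6904, so q_1 = (0.8528, 0.0000, 0.2132, -0.4264, -0.2132).
q_1·v_2 = 0.8528·2 + 0.0000·3 + 0.2132·3 + (-0.4264)·(-1) + (-0.2132)·4 = 1.9188.
u_2 = v_2 − 1.9188·q_1 = (0.3636, 3.0000, 2.5909, -0.1818, 4.4091).
‖u_2‖ = 5.9429, so q_2 = (0.0612, 0.5048, 0.4360, -0.0306, 0.7419).
q_1·v_3 = 0.8528·2 + 0.0000·(-3) + 0.2132·(-2) + (-0.4264)·3 + (-0.2132)·3 = -0.6396; q_2·v_3 = 0.0612·2 + 0.5048·(-3) + 0.4360·(-2) + (-0.0306)·3 + 0.7419·3 = -0.1300.
u_3 = v_3 + 0.6396·q_1 + 0.1300·q_2 = (2.5534, -2.9344, -1.8069, 2.7233, 2.9601).
‖u_3‖ = 5.8800, so q_3 = (0.4343, -0.4990, -0.3073, 0.4631, 0.5034).
q_1·v_4 = 0.8528·(-2) + 0.0000·4 + 0.2132·(-1) + (-0.4264)·(-1) + (-0.2132)·(-2) = -1.0660; q_2·v_4 = 0.0612·(-2) + 0.5048·4 + 0.4360·(-1) + (-0.0306)·(-1) + 0.7419·(-2) = 0.0076; q_3·v_4 = 0.4343·(-2) + (-0.4990)·4 + (-0.3073)·(-1) + 0.4631·(-1) + 0.5034·(-2) = -4.0274.
u_4 = v_4 + 1.0660·q_1 − 0.0076·q_2 + 4.0274·q_3 = (0.6575, 1.9863, -2.0137, 0.4110, -0.2055).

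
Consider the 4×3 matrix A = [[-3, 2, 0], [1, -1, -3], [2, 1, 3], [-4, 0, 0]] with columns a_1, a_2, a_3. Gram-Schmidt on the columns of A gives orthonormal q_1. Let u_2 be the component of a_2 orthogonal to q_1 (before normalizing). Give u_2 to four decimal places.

a_1 = (-3, 1, 2, -4); ‖a_1‖ = 5.4772, so q_1 = (-0.5477, 0.1826, 0.3651, -0.7303).
q_1·a_2 = (-0.5477)·2 + 0.1826·(-1) + 0.3651·1 + (-0.7303)·0 = -0.9129.
u_2 = a_2 + 0.9129·q_1 = (1.5000, -0.8333, 1.3333, -0.6667).

u_2 = (1.5000, -0.8333, 1.3333, -0.6667)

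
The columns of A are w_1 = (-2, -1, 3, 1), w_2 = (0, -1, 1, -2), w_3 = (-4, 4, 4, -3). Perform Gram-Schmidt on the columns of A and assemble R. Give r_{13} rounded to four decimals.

r_{13} = 3.3566

w_1 = (-2, -1, 3, 1); ‖w_1‖ = 3.8730, so e_1 = (-0.5164, -0.2582, 0.7746, 0.2582).
r_{13} = e_1·w_3 = 3.3566.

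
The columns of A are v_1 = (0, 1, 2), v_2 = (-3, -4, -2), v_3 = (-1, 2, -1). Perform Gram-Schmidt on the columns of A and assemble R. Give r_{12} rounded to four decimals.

r_{12} = -3.5777

q_1 = v_1/‖v_1‖ = (0, 1, 2)/2.2361 = (0.0000, 0.4472, 0.8944).
r_{12} = q_1·v_2 = -3.5777.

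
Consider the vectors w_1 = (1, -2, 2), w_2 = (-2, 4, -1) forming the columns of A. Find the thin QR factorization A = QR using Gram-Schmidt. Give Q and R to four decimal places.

q_1 = w_1/‖w_1‖ = (1, -2, 2)/3.0000 = (0.3333, -0.6667, 0.6667).
r_{12} = q_1·w_2 = -4.0000.
u_2 = w_2 + 4.0000·q_1 = (-0.6667, 1.3333, 1.6667).
‖u_2‖ = 2.2361, so q_2 = (-0.2981, 0.5963, 0.7454).

Q = [[0.3333, -0.2981], [-0.6667, 0.5963], [0.6667, 0.7454]], R = [[3.0000, -4.0000], [0.0000, 2.2361]]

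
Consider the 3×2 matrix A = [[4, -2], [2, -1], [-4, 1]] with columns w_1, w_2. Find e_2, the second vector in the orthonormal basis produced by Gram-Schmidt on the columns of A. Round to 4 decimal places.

w_1 = (4, 2, -4); ‖w_1‖ = 6.0000, so e_1 = (0.6667, 0.3333, -0.6667).
e_1·w_2 = 0.6667·(-2) + 0.3333·(-1) + (-0.6667)·1 = -2.3333.
u_2 = w_2 + 2.3333·e_1 = (-0.4444, -0.2222, -0.5556).
‖u_2‖ = 0.7454, so e_2 = (-0.5963, -0.2981, -0.7454).

e_2 = (-0.5963, -0.2981, -0.7454)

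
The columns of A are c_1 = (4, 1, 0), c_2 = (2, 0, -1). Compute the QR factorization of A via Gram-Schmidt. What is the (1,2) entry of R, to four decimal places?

e_1 = c_1/‖c_1‖ = (4, 1, 0)/4.1231 = (0.9701, 0.2425, 0.0000).
r_{12} = e_1·c_2 = 1.9403.

r_{12} = 1.9403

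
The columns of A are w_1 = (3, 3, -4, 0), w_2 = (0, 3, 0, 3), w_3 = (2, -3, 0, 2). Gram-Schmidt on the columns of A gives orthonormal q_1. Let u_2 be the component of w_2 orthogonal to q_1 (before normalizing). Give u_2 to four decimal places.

u_2 = (-0.7941, 2.2059, 1.0588, 3.0000)

w_1 = (3, 3, -4, 0); ‖w_1‖ = 5.8310, so q_1 = (0.5145, 0.5145, -0.6860, 0.0000).
q_1·w_2 = 0.5145·0 + 0.5145·3 + (-0.6860)·0 + 0.0000·3 = 1.5435.
u_2 = w_2 − 1.5435·q_1 = (-0.7941, 2.2059, 1.0588, 3.0000).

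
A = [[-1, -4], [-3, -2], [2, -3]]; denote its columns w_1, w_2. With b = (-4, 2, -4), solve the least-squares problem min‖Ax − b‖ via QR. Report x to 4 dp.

w_1 = (-1, -3, 2); ‖w_1‖ = 3.7417, so e_1 = (-0.2673, -0.8018, 0.5345).
e_1·w_2 = (-0.2673)·(-4) + (-0.8018)·(-2) + 0.5345·(-3) = 1.0690.
u_2 = w_2 − 1.0690·e_1 = (-3.7143, -1.1429, -3.5714).
‖u_2‖ = 5.2780, so e_2 = (-0.7037, -0.2165, -0.6767).
Qᵀb = (-2.6726, 5.0885).
Back-substitute: x_2 = 5.0885/5.2780 = 0.9641.
x_1 = (-2.6726 − 1.0690·0.9641)/3.7417 = -0.9897.

x = (-0.9897, 0.9641)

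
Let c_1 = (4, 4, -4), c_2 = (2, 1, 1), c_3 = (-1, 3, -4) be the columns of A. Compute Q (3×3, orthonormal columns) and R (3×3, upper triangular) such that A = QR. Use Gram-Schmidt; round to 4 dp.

q_1 = c_1/‖c_1‖ = (4, 4, -4)/6.9282 = (0.5774, 0.5774, -0.5774).
r_{12} = q_1·c_2 = 1.1547.
u_2 = c_2 − 1.1547·q_1 = (1.3333, 0.3333, 1.6667).
‖u_2‖ = 2.1602, so q_2 = (0.6172, 0.1543, 0.7715).
r_{13} = q_1·c_3 = 3.4641; r_{23} = q_2·c_3 = -3.2404.
u_3 = c_3 − 3.4641·q_1 + 3.2404·q_2 = (-1.0000, 1.5000, 0.5000).
‖u_3‖ = 1.8708, so q_3 = (-0.5345, 0.8018, 0.2673).

Q = [[0.5774, 0.6172, -0.5345], [0.5774, 0.1543, 0.8018], [-0.5774, 0.7715, 0.2673]], R = [[6.9282, 1.1547, 3.4641], [0.0000, 2.1602, -3.2404], [0.0000, 0.0000, 1.8708]]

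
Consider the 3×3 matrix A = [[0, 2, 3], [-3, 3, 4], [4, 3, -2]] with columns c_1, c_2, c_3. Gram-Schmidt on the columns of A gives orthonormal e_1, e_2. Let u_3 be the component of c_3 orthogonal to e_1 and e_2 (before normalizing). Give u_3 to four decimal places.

u_3 = (1.6691, -0.6359, -0.4769)

c_1 = (0, -3, 4); ‖c_1‖ = 5.0000, so e_1 = (0.0000, -0.6000, 0.8000).
e_1·c_2 = 0.0000·2 + (-0.6000)·3 + 0.8000·3 = 0.6000.
u_2 = c_2 − 0.6000·e_1 = (2.0000, 3.3600, 2.5200).
‖u_2‖ = 4.6519, so e_2 = (0.4299, 0.7223, 0.5417).
e_1·c_3 = 0.0000·3 + (-0.6000)·4 + 0.8000·(-2) = -4.0000; e_2·c_3 = 0.4299·3 + 0.7223·4 + 0.5417·(-2) = 3.0955.
u_3 = c_3 + 4.0000·e_1 − 3.0955·e_2 = (1.6691, -0.6359, -0.4769).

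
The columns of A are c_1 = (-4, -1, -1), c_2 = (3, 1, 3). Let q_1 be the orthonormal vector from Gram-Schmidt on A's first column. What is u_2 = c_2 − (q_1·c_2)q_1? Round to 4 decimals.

q_1 = c_1/‖c_1‖ = (-4, -1, -1)/4.2426 = (-0.9428, -0.2357, -0.2357).
r_{12} = q_1·c_2 = -3.7712.
u_2 = c_2 + 3.7712·q_1 = (-0.5556, 0.1111, 2.1111).

u_2 = (-0.5556, 0.1111, 2.1111)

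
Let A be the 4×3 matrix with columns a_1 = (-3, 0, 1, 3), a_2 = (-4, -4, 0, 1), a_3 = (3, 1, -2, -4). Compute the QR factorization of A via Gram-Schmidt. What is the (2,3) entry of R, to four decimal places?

r_{23} = -0.4005

a_1 = (-3, 0, 1, 3); ‖a_1‖ = 4.3589, so q_1 = (-0.6882, 0.0000, 0.2294, 0.6882).
q_1·a_2 = (-0.6882)·(-4) + 0.0000·(-4) + 0.2294·0 + 0.6882·1 = 3.4412.
u_2 = a_2 − 3.4412·q_1 = (-1.6316, -4.0000, -0.7895, -1.3684).
‖u_2‖ = 4.5998, so q_2 = (-0.3547, -0.8696, -0.1716, -0.2975).
r_{23} = q_2·a_3 = -0.4005.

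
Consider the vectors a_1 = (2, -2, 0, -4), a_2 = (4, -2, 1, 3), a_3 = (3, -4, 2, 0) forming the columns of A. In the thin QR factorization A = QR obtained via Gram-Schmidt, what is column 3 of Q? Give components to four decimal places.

a_1 = (2, -2, 0, -4); ‖a_1‖ = 4.8990, so q_1 = (0.4082, -0.4082, 0.0000, -0.8165).
q_1·a_2 = 0.4082·4 + (-0.4082)·(-2) + 0.0000·1 + (-0.8165)·3 = 0.0000.
u_2 = a_2 + 0.0000·q_1 = (4.0000, -2.0000, 1.0000, 3.0000).
‖u_2‖ = 5.4772, so q_2 = (0.7303, -0.3651, 0.1826, 0.5477).
q_1·a_3 = 0.4082·3 + (-0.4082)·(-4) + 0.0000·2 + (-0.8165)·0 = 2.8577; q_2·a_3 = 0.7303·3 + (-0.3651)·(-4) + 0.1826·2 + 0.5477·0 = 4.0166.
u_3 = a_3 − 2.8577·q_1 − 4.0166·q_2 = (-1.1000, -1.3667, 1.2667, 0.1333).
‖u_3‖ = 2.1679, so q_3 = (-0.5074, -0.6304, 0.5843, 0.0615).

q_3 = (-0.5074, -0.6304, 0.5843, 0.0615)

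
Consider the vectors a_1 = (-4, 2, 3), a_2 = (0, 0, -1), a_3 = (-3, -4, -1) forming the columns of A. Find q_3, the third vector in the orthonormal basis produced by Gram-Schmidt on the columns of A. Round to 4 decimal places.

q_3 = (-0.4472, -0.8944, 0.0000)

a_1 = (-4, 2, 3); ‖a_1‖ = 5.3852, so q_1 = (-0.7428, 0.3714, 0.5571).
q_1·a_2 = (-0.7428)·0 + 0.3714·0 + 0.5571·(-1) = -0.5571.
u_2 = a_2 + 0.5571·q_1 = (-0.4138, 0.2069, -0.6897).
‖u_2‖ = 0.8305, so q_2 = (-0.4983, 0.2491, -0.8305).
q_1·a_3 = (-0.7428)·(-3) + 0.3714·(-4) + 0.5571·(-1) = 0.1857; q_2·a_3 = (-0.4983)·(-3) + 0.2491·(-4) + (-0.8305)·(-1) = 1.3287.
u_3 = a_3 − 0.1857·q_1 − 1.3287·q_2 = (-2.2000, -4.4000, 0.0000).
‖u_3‖ = 4.9193, so q_3 = (-0.4472, -0.8944, 0.0000).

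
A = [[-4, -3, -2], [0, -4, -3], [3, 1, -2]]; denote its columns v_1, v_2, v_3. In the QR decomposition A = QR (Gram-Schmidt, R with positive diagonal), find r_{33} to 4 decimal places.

v_1 = (-4, 0, 3); ‖v_1‖ = 5.0000, so q_1 = (-0.8000, 0.0000, 0.6000).
q_1·v_2 = (-0.8000)·(-3) + 0.0000·(-4) + 0.6000·1 = 3.0000.
u_2 = v_2 − 3.0000·q_1 = (-0.6000, -4.0000, -0.8000).
‖u_2‖ = 4.1231, so q_2 = (-0.1455, -0.9701, -0.1940).
q_1·v_3 = (-0.8000)·(-2) + 0.0000·(-3) + 0.6000·(-2) = 0.4000; q_2·v_3 = (-0.1455)·(-2) + (-0.9701)·(-3) + (-0.1940)·(-2) = 3.5895.
u_3 = v_3 − 0.4000·q_1 − 3.5895·q_2 = (-1.1576, 0.4824, -1.5435).
r_{33} = ‖u_3‖ = 1.9888.

r_{33} = 1.9888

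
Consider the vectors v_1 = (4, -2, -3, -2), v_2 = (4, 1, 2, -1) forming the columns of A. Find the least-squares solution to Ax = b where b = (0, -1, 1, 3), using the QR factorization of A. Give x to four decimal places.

x = (-0.2141, 0.0064)

v_1 = (4, -2, -3, -2); ‖v_1‖ = 5.7446, so e_1 = (0.6963, -0.3482, -0.5222, -0.3482).
e_1·v_2 = 0.6963·4 + (-0.3482)·1 + (-0.5222)·2 + (-0.3482)·(-1) = 1.7408.
u_2 = v_2 − 1.7408·e_1 = (2.7879, 1.6061, 2.9091, -0.3939).
‖u_2‖ = 4.3554, so e_2 = (0.6401, 0.3687, 0.6679, -0.0904).
Qᵀb = (-1.2185, 0.0278).
Back-substitute: x_2 = 0.0278/4.3554 = 0.0064.
x_1 = (-1.2185 − 1.7408·0.0064)/5.7446 = -0.2141.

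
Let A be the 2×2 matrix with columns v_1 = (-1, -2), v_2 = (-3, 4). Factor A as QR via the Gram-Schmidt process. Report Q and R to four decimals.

Q = [[-0.4472, -0.8944], [-0.8944, 0.4472]], R = [[2.2361, -2.2361], [0.0000, 4.4721]]

v_1 = (-1, -2); ‖v_1‖ = 2.2361, so q_1 = (-0.4472, -0.8944).
q_1·v_2 = (-0.4472)·(-3) + (-0.8944)·4 = -2.2361.
u_2 = v_2 + 2.2361·q_1 = (-4.0000, 2.0000).
‖u_2‖ = 4.4721, so q_2 = (-0.8944, 0.4472).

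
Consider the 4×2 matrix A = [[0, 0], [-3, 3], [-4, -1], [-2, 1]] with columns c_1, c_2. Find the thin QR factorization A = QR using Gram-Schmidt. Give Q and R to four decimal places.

Q = [[0.0000, 0.0000], [-0.5571, 0.7459], [-0.7428, -0.6442], [-0.3714, 0.1695]], R = [[5.3852, -1.2999], [0.0000, 3.0513]]

c_1 = (0, -3, -4, -2); ‖c_1‖ = 5.3852, so e_1 = (0.0000, -0.5571, -0.7428, -0.3714).
e_1·c_2 = 0.0000·0 + (-0.5571)·3 + (-0.7428)·(-1) + (-0.3714)·1 = -1.2999.
u_2 = c_2 + 1.2999·e_1 = (0.0000, 2.2759, -1.9655, 0.5172).
‖u_2‖ = 3.0513, so e_2 = (0.0000, 0.7459, -0.6442, 0.1695).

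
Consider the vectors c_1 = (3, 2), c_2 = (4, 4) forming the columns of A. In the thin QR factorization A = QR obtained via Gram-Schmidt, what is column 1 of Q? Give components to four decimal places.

e_1 = (0.8321, 0.5547)

c_1 = (3, 2); ‖c_1‖ = 3.6056, so e_1 = (0.8321, 0.5547).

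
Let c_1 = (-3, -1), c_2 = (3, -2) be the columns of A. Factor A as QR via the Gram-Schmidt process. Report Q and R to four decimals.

Q = [[-0.9487, 0.3162], [-0.3162, -0.9487]], R = [[3.1623, -2.2136], [0.0000, 2.8460]]

c_1 = (-3, -1); ‖c_1‖ = 3.1623, so e_1 = (-0.9487, -0.3162).
e_1·c_2 = (-0.9487)·3 + (-0.3162)·(-2) = -2.2136.
u_2 = c_2 + 2.2136·e_1 = (0.9000, -2.7000).
‖u_2‖ = 2.8460, so e_2 = (0.3162, -0.9487).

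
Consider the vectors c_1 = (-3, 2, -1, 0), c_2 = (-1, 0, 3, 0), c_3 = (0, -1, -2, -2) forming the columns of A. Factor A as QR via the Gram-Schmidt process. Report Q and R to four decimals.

Q = [[-0.8018, -0.3162, -0.2582], [0.5345, 0.0000, -0.4303], [-0.2673, 0.9487, -0.0861], [0.0000, 0.0000, -0.8607]], R = [[3.7417, 0.0000, 0.0000], [0.0000, 3.1623, -1.8974], [0.0000, 0.0000, 2.3238]]

c_1 = (-3, 2, -1, 0); ‖c_1‖ = 3.7417, so e_1 = (-0.8018, 0.5345, -0.2673, 0.0000).
e_1·c_2 = (-0.8018)·(-1) + 0.5345·0 + (-0.2673)·3 + 0.0000·0 = 0.0000.
u_2 = c_2 + 0.0000·e_1 = (-1.0000, 0.0000, 3.0000, 0.0000).
‖u_2‖ = 3.1623, so e_2 = (-0.3162, 0.0000, 0.9487, 0.0000).
e_1·c_3 = (-0.8018)·0 + 0.5345·(-1) + (-0.2673)·(-2) + 0.0000·(-2) = 0.0000; e_2·c_3 = (-0.3162)·0 + 0.0000·(-1) + 0.9487·(-2) + 0.0000·(-2) = -1.8974.
u_3 = c_3 + 0.0000·e_1 + 1.8974·e_2 = (-0.6000, -1.0000, -0.2000, -2.0000).
‖u_3‖ = 2.3238, so e_3 = (-0.2582, -0.4303, -0.0861, -0.8607).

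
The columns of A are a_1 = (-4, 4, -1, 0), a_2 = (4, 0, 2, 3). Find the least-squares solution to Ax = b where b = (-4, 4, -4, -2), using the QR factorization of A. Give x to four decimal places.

x = (0.7962, -0.5403)

q_1 = a_1/‖a_1‖ = (-4, 4, -1, 0)/5.7446 = (-0.6963, 0.6963, -0.1741, 0.0000).
r_{12} = q_1·a_2 = -3.1334.
u_2 = a_2 + 3.1334·q_1 = (1.8182, 2.1818, 1.4545, 3.0000).
‖u_2‖ = 4.3797, so q_2 = (0.4151, 0.4982, 0.3321, 0.6850).
Qᵀb = (6.2668, -2.3663).
Back-substitute: x_2 = -2.3663/4.3797 = -0.5403.
x_1 = (6.2668 + 3.1334·(-0.5403))/5.7446 = 0.7962.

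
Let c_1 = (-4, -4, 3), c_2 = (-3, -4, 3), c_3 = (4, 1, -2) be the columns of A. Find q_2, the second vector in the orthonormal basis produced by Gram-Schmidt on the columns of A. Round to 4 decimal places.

q_2 = (0.7809, -0.4998, 0.3748)

c_1 = (-4, -4, 3); ‖c_1‖ = 6.4031, so q_1 = (-0.6247, -0.6247, 0.4685).
q_1·c_2 = (-0.6247)·(-3) + (-0.6247)·(-4) + 0.4685·3 = 5.7784.
u_2 = c_2 − 5.7784·q_1 = (0.6098, -0.3902, 0.2927).
‖u_2‖ = 0.7809, so q_2 = (0.7809, -0.4998, 0.3748).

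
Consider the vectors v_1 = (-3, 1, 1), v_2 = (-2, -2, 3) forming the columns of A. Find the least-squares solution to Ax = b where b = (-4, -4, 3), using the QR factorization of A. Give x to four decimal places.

q_1 = v_1/‖v_1‖ = (-3, 1, 1)/3.3166 = (-0.9045, 0.3015, 0.3015).
r_{12} = q_1·v_2 = 2.1106.
u_2 = v_2 − 2.1106·q_1 = (-0.0909, -2.6364, 2.3636).
‖u_2‖ = 3.5420, so q_2 = (-0.0257, -0.7443, 0.6673).
Qᵀb = (3.3166, 5.0819).
Back-substitute: x_2 = 5.0819/3.5420 = 1.4348.
x_1 = (3.3166 − 2.1106·1.4348)/3.3166 = 0.0870.

x = (0.0870, 1.4348)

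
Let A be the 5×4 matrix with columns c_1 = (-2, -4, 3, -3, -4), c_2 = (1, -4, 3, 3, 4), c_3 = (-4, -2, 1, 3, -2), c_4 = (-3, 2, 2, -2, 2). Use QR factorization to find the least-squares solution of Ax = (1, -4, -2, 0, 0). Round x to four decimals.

c_1 = (-2, -4, 3, -3, -4); ‖c_1‖ = 7.3485, so e_1 = (-0.2722, -0.5443, 0.4082, -0.4082, -0.5443).
e_1·c_2 = (-0.2722)·1 + (-0.5443)·(-4) + 0.4082·3 + (-0.4082)·3 + (-0.5443)·4 = -0.2722.
u_2 = c_2 + 0.2722·e_1 = (0.9259, -4.1481, 3.1111, 2.8889, 3.8519).
‖u_2‖ = 7.1362, so e_2 = (0.1297, -0.5813, 0.4360, 0.4048, 0.5398).
e_1·c_3 = (-0.2722)·(-4) + (-0.5443)·(-2) + 0.4082·1 + (-0.4082)·3 + (-0.5443)·(-2) = 2.4495; e_2·c_3 = 0.1297·(-4) + (-0.5813)·(-2) + 0.4360·1 + 0.4048·3 + 0.5398·(-2) = 1.2145.
u_3 = c_3 − 2.4495·e_1 − 1.2145·e_2 = (-3.4909, 0.0393, -0.5295, 3.5084, -1.3222).
‖u_3‖ = 5.1503, so e_3 = (-0.6778, 0.0076, -0.1028, 0.6812, -0.2567).
e_1·c_4 = (-0.2722)·(-3) + (-0.5443)·2 + 0.4082·2 + (-0.4082)·(-2) + (-0.5443)·2 = 0.2722; e_2·c_4 = 0.1297·(-3) + (-0.5813)·2 + 0.4360·2 + 0.4048·(-2) + 0.5398·2 = -0.4100; e_3·c_4 = (-0.6778)·(-3) + 0.0076·2 + (-0.1028)·2 + 0.6812·(-2) + (-0.2567)·2 = -0.0328.
u_4 = c_4 − 0.2722·e_1 + 0.4100·e_2 + 0.0328·e_3 = (-2.8949, 1.9101, 2.0643, -1.7006, 2.3610).
‖u_4‖ = 4.9756, so e_4 = (-0.5818, 0.3839, 0.4149, -0.3418, 0.4745).
Qᵀb = (1.0887, 1.5829, -0.5027, -2.9471).
Back-substitute: x_4 = -2.9471/4.9756 = -0.5923.
x_3 = (-0.5027 + 0.0328·(-0.5923))/5.1503 = -0.1014.
x_2 = (1.5829 − 1.2145·(-0.1014) + 0.4100·(-0.5923))/7.1362 = 0.2050.
x_1 = (1.0887 + 0.2722·0.2050 − 2.4495·(-0.1014) − 0.2722·(-0.5923))/7.3485 = 0.2115.

x = (0.2115, 0.2050, -0.1014, -0.5923)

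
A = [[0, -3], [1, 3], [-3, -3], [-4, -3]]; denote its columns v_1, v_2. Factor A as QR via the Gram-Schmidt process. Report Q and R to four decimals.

e_1 = v_1/‖v_1‖ = (0, 1, -3, -4)/5.0990 = (0.0000, 0.1961, -0.5883, -0.7845).
r_{12} = e_1·v_2 = 4.7068.
u_2 = v_2 − 4.7068·e_1 = (-3.0000, 2.0769, -0.2308, 0.6923).
‖u_2‖ = 3.7210, so e_2 = (-0.8062, 0.5582, -0.0620, 0.1861).

Q = [[0.0000, -0.8062], [0.1961, 0.5582], [-0.5883, -0.0620], [-0.7845, 0.1861]], R = [[5.0990, 4.7068], [0.0000, 3.7210]]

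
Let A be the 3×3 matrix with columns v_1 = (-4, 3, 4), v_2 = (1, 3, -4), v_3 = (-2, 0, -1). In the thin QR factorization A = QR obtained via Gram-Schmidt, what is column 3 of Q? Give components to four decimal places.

e_3 = (-0.7807, -0.3904, -0.4880)

e_1 = v_1/‖v_1‖ = (-4, 3, 4)/6.4031 = (-0.6247, 0.4685, 0.6247).
r_{12} = e_1·v_2 = -1.7179.
u_2 = v_2 + 1.7179·e_1 = (-0.0732, 3.8049, -2.9268).
‖u_2‖ = 4.8009, so e_2 = (-0.0152, 0.7925, -0.6096).
r_{13} = e_1·v_3 = 0.6247; r_{23} = e_2·v_3 = 0.6401.
u_3 = v_3 − 0.6247·e_1 − 0.6401·e_2 = (-1.6000, -0.8000, -1.0000).
‖u_3‖ = 2.0494, so e_3 = (-0.7807, -0.3904, -0.4880).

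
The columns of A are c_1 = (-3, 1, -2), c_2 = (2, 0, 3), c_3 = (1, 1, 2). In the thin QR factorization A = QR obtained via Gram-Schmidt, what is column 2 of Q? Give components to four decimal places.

e_2 = (-0.3468, 0.5203, 0.7804)

e_1 = c_1/‖c_1‖ = (-3, 1, -2)/3.7417 = (-0.8018, 0.2673, -0.5345).
r_{12} = e_1·c_2 = -3.2071.
u_2 = c_2 + 3.2071·e_1 = (-0.5714, 0.8571, 1.2857).
‖u_2‖ = 1.6475, so e_2 = (-0.3468, 0.5203, 0.7804).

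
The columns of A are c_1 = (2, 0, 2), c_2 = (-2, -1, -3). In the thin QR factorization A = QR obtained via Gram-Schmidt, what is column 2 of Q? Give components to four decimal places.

e_2 = (0.4082, -0.8165, -0.4082)

c_1 = (2, 0, 2); ‖c_1‖ = 2.8284, so e_1 = (0.7071, 0.0000, 0.7071).
e_1·c_2 = 0.7071·(-2) + 0.0000·(-1) + 0.7071·(-3) = -3.5355.
u_2 = c_2 + 3.5355·e_1 = (0.5000, -1.0000, -0.5000).
‖u_2‖ = 1.2247, so e_2 = (0.4082, -0.8165, -0.4082).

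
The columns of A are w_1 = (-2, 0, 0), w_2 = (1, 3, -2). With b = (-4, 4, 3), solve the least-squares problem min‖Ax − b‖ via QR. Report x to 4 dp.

x = (2.2308, 0.4615)

w_1 = (-2, 0, 0); ‖w_1‖ = 2.0000, so e_1 = (-1.0000, 0.0000, 0.0000).
e_1·w_2 = (-1.0000)·1 + 0.0000·3 + 0.0000·(-2) = -1.0000.
u_2 = w_2 + 1.0000·e_1 = (0.0000, 3.0000, -2.0000).
‖u_2‖ = 3.6056, so e_2 = (0.0000, 0.8321, -0.5547).
Qᵀb = (4.0000, 1.6641).
Back-substitute: x_2 = 1.6641/3.6056 = 0.4615.
x_1 = (4.0000 + 1.0000·0.4615)/2.0000 = 2.2308.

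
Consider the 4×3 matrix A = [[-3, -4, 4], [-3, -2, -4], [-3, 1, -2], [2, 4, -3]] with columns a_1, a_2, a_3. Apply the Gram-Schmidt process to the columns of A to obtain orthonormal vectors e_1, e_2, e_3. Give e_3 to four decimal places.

e_3 = (0.4486, -0.8240, 0.3427, -0.0491)

a_1 = (-3, -3, -3, 2); ‖a_1‖ = 5.5678, so e_1 = (-0.5388, -0.5388, -0.5388, 0.3592).
e_1·a_2 = (-0.5388)·(-4) + (-0.5388)·(-2) + (-0.5388)·1 + 0.3592·4 = 4.1309.
u_2 = a_2 − 4.1309·e_1 = (-1.7742, 0.2258, 3.2258, 2.5161).
‖u_2‖ = 4.4649, so e_2 = (-0.3974, 0.0506, 0.7225, 0.5635).
e_1·a_3 = (-0.5388)·4 + (-0.5388)·(-4) + (-0.5388)·(-2) + 0.3592·(-3) = 0.0000; e_2·a_3 = (-0.3974)·4 + 0.0506·(-4) + 0.7225·(-2) + 0.5635·(-3) = -4.9273.
u_3 = a_3 + 0.0000·e_1 + 4.9273·e_2 = (2.0421, -3.7508, 1.5599, -0.2233).
‖u_3‖ = 4.5521, so e_3 = (0.4486, -0.8240, 0.3427, -0.0491).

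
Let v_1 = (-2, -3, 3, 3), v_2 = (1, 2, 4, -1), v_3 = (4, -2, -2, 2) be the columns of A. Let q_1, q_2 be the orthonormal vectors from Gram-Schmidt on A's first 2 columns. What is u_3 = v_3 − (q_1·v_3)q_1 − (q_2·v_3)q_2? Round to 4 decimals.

q_1 = v_1/‖v_1‖ = (-2, -3, 3, 3)/5.5678 = (-0.3592, -0.5388, 0.5388, 0.5388).
r_{12} = q_1·v_2 = 0.1796.
u_2 = v_2 − 0.1796·q_1 = (1.0645, 2.0968, 3.9032, -1.0968).
‖u_2‖ = 4.6870, so q_2 = (0.2271, 0.4474, 0.8328, -0.2340).
r_{13} = q_1·v_3 = -0.3592; r_{23} = q_2·v_3 = -2.1198.
u_3 = v_3 + 0.3592·q_1 + 2.1198·q_2 = (4.3524, -1.2452, -0.0411, 1.6975).

u_3 = (4.3524, -1.2452, -0.0411, 1.6975)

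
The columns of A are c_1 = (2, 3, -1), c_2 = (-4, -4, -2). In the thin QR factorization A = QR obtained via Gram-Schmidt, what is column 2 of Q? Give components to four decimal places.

q_2 = (-0.3984, -0.0398, -0.9163)

c_1 = (2, 3, -1); ‖c_1‖ = 3.7417, so q_1 = (0.5345, 0.8018, -0.2673).
q_1·c_2 = 0.5345·(-4) + 0.8018·(-4) + (-0.2673)·(-2) = -4.8107.
u_2 = c_2 + 4.8107·q_1 = (-1.4286, -0.1429, -3.2857).
‖u_2‖ = 3.5857, so q_2 = (-0.3984, -0.0398, -0.9163).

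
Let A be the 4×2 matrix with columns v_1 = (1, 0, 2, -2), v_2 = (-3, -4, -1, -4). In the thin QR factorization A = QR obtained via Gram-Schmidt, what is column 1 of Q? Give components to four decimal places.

q_1 = (0.3333, 0.0000, 0.6667, -0.6667)

v_1 = (1, 0, 2, -2); ‖v_1‖ = 3.0000, so q_1 = (0.3333, 0.0000, 0.6667, -0.6667).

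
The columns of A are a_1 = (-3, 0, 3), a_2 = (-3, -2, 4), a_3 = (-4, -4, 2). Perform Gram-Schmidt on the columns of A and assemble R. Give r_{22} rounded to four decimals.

q_1 = a_1/‖a_1‖ = (-3, 0, 3)/4.2426 = (-0.7071, 0.0000, 0.7071).
r_{12} = q_1·a_2 = 4.9497.
u_2 = a_2 − 4.9497·q_1 = (0.5000, -2.0000, 0.5000).
r_{22} = ‖u_2‖ = 2.1213.

r_{22} = 2.1213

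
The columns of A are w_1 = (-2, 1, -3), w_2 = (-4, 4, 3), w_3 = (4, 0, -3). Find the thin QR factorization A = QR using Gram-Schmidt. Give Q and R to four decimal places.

q_1 = w_1/‖w_1‖ = (-2, 1, -3)/3.7417 = (-0.5345, 0.2673, -0.8018).
r_{12} = q_1·w_2 = 0.8018.
u_2 = w_2 − 0.8018·q_1 = (-3.5714, 3.7857, 3.6429).
‖u_2‖ = 6.3527, so q_2 = (-0.5622, 0.5959, 0.5734).
r_{13} = q_1·w_3 = 0.2673; r_{23} = q_2·w_3 = -3.9690.
u_3 = w_3 − 0.2673·q_1 + 3.9690·q_2 = (1.9115, 2.2938, -0.5097).
‖u_3‖ = 3.0291, so q_3 = (0.6311, 0.7573, -0.1683).

Q = [[-0.5345, -0.5622, 0.6311], [0.2673, 0.5959, 0.7573], [-0.8018, 0.5734, -0.1683]], R = [[3.7417, 0.8018, 0.2673], [0.0000, 6.3527, -3.9690], [0.0000, 0.0000, 3.0291]]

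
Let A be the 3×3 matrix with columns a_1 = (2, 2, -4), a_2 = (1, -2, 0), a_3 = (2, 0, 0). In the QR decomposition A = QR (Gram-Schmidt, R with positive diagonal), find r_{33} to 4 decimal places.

r_{33} = 1.4856

a_1 = (2, 2, -4); ‖a_1‖ = 4.8990, so e_1 = (0.4082, 0.4082, -0.8165).
e_1·a_2 = 0.4082·1 + 0.4082·(-2) + (-0.8165)·0 = -0.4082.
u_2 = a_2 + 0.4082·e_1 = (1.1667, -1.8333, -0.3333).
‖u_2‖ = 2.1985, so e_2 = (0.5307, -0.8339, -0.1516).
e_1·a_3 = 0.4082·2 + 0.4082·0 + (-0.8165)·0 = 0.8165; e_2·a_3 = 0.5307·2 + (-0.8339)·0 + (-0.1516)·0 = 1.0613.
u_3 = a_3 − 0.8165·e_1 − 1.0613·e_2 = (1.1034, 0.5517, 0.8276).
r_{33} = ‖u_3‖ = 1.4856.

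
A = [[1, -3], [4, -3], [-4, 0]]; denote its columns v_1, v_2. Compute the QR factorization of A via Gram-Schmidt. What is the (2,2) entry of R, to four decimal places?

v_1 = (1, 4, -4); ‖v_1‖ = 5.7446, so q_1 = (0.1741, 0.6963, -0.6963).
q_1·v_2 = 0.1741·(-3) + 0.6963·(-3) + (-0.6963)·0 = -2.6112.
u_2 = v_2 + 2.6112·q_1 = (-2.5455, -1.1818, -1.8182).
r_{22} = ‖u_2‖ = 3.3439.

r_{22} = 3.3439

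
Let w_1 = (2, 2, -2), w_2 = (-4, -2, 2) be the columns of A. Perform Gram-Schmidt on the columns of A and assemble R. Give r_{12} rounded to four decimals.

r_{12} = -4.6188

e_1 = w_1/‖w_1‖ = (2, 2, -2)/3.4641 = (0.5774, 0.5774, -0.5774).
r_{12} = e_1·w_2 = -4.6188.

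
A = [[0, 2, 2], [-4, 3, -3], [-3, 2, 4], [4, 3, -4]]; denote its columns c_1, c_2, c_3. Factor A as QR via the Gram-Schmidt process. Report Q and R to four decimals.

e_1 = c_1/‖c_1‖ = (0, -4, -3, 4)/6.4031 = (0.0000, -0.6247, -0.4685, 0.6247).
r_{12} = e_1·c_2 = -0.9370.
u_2 = c_2 + 0.9370·e_1 = (2.0000, 2.4146, 1.5610, 3.5854).
‖u_2‖ = 5.0122, so e_2 = (0.3990, 0.4818, 0.3114, 0.7153).
r_{13} = e_1·c_3 = -2.4988; r_{23} = e_2·c_3 = -2.2628.
u_3 = c_3 + 2.4988·e_1 + 2.2628·e_2 = (2.9029, -3.4709, 3.5340, -0.8204).
‖u_3‖ = 5.7996, so e_3 = (0.5005, -0.5985, 0.6093, -0.1415).

Q = [[0.0000, 0.3990, 0.5005], [-0.6247, 0.4818, -0.5985], [-0.4685, 0.3114, 0.6093], [0.6247, 0.7153, -0.1415]], R = [[6.4031, -0.9370, -2.4988], [0.0000, 5.0122, -2.2628], [0.0000, 0.0000, 5.7996]]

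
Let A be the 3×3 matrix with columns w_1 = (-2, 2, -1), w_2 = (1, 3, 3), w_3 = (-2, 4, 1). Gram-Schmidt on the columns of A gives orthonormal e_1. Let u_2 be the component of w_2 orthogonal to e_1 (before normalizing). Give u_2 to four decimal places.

u_2 = (1.2222, 2.7778, 3.1111)

e_1 = w_1/‖w_1‖ = (-2, 2, -1)/3.0000 = (-0.6667, 0.6667, -0.3333).
r_{12} = e_1·w_2 = 0.3333.
u_2 = w_2 − 0.3333·e_1 = (1.2222, 2.7778, 3.1111).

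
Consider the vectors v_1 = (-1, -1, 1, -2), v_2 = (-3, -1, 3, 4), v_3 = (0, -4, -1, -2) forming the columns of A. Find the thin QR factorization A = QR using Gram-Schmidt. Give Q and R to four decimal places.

Q = [[-0.3780, -0.5323, 0.1275], [-0.3780, -0.1936, -0.8877], [0.3780, 0.5323, -0.4052], [-0.7559, 0.6291, 0.1775]], R = [[2.6458, -0.3780, 2.6458], [0.0000, 5.9040, -1.0163], [0.0000, 0.0000, 3.6010]]

v_1 = (-1, -1, 1, -2); ‖v_1‖ = 2.6458, so q_1 = (-0.3780, -0.3780, 0.3780, -0.7559).
q_1·v_2 = (-0.3780)·(-3) + (-0.3780)·(-1) + 0.3780·3 + (-0.7559)·4 = -0.3780.
u_2 = v_2 + 0.3780·q_1 = (-3.1429, -1.1429, 3.1429, 3.7143).
‖u_2‖ = 5.9040, so q_2 = (-0.5323, -0.1936, 0.5323, 0.6291).
q_1·v_3 = (-0.3780)·0 + (-0.3780)·(-4) + 0.3780·(-1) + (-0.7559)·(-2) = 2.6458; q_2·v_3 = (-0.5323)·0 + (-0.1936)·(-4) + 0.5323·(-1) + 0.6291·(-2) = -1.0163.
u_3 = v_3 − 2.6458·q_1 + 1.0163·q_2 = (0.4590, -3.1967, -1.4590, 0.6393).
‖u_3‖ = 3.6010, so q_3 = (0.1275, -0.8877, -0.4052, 0.1775).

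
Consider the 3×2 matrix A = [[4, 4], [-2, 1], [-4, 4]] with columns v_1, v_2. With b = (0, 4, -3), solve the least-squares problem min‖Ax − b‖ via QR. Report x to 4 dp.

e_1 = v_1/‖v_1‖ = (4, -2, -4)/6.0000 = (0.6667, -0.3333, -0.6667).
r_{12} = e_1·v_2 = -0.3333.
u_2 = v_2 + 0.3333·e_1 = (4.2222, 0.8889, 3.7778).
‖u_2‖ = 5.7349, so e_2 = (0.7362, 0.1550, 0.6587).
Qᵀb = (0.6667, -1.3562).
Back-substitute: x_2 = -1.3562/5.7349 = -0.2365.
x_1 = (0.6667 + 0.3333·(-0.2365))/6.0000 = 0.0980.

x = (0.0980, -0.2365)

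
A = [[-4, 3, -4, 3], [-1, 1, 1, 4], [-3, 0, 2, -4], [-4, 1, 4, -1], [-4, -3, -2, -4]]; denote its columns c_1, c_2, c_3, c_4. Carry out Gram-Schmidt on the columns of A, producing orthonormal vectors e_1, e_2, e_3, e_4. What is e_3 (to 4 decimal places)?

e_3 = (-0.5950, 0.1657, 0.3188, 0.6407, -0.3262)

e_1 = c_1/‖c_1‖ = (-4, -1, -3, -4, -4)/7.6158 = (-0.5252, -0.1313, -0.3939, -0.5252, -0.5252).
r_{12} = e_1·c_2 = -0.6565.
u_2 = c_2 + 0.6565·e_1 = (2.6552, 0.9138, -0.2586, 0.6552, -3.3448).
‖u_2‖ = 4.4237, so e_2 = (0.6002, 0.2066, -0.0585, 0.1481, -0.7561).
r_{13} = e_1·c_3 = 0.1313; r_{23} = e_2·c_3 = -0.2066.
u_3 = c_3 − 0.1313·e_1 + 0.2066·e_2 = (-3.8070, 1.0599, 2.0396, 4.0996, -2.0872).
‖u_3‖ = 6.3984, so e_3 = (-0.5950, 0.1657, 0.3188, 0.6407, -0.3262).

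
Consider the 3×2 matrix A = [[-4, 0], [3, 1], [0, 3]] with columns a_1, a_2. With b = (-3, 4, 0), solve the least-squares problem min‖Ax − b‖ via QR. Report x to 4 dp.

x = (0.9461, 0.1162)

a_1 = (-4, 3, 0); ‖a_1‖ = 5.0000, so q_1 = (-0.8000, 0.6000, 0.0000).
q_1·a_2 = (-0.8000)·0 + 0.6000·1 + 0.0000·3 = 0.6000.
u_2 = a_2 − 0.6000·q_1 = (0.4800, 0.6400, 3.0000).
‖u_2‖ = 3.1048, so q_2 = (0.1546, 0.2061, 0.9662).
Qᵀb = (4.8000, 0.3607).
Back-substitute: x_2 = 0.3607/3.1048 = 0.1162.
x_1 = (4.8000 − 0.6000·0.1162)/5.0000 = 0.9461.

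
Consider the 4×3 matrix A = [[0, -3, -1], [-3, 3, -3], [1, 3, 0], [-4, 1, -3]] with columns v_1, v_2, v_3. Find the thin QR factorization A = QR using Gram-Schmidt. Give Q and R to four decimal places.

v_1 = (0, -3, 1, -4); ‖v_1‖ = 5.0990, so q_1 = (0.0000, -0.5883, 0.1961, -0.7845).
q_1·v_2 = 0.0000·(-3) + (-0.5883)·3 + 0.1961·3 + (-0.7845)·1 = -1.9612.
u_2 = v_2 + 1.9612·q_1 = (-3.0000, 1.8462, 3.3846, -0.5385).
‖u_2‖ = 4.9147, so q_2 = (-0.6104, 0.3756, 0.6887, -0.1096).
q_1·v_3 = 0.0000·(-1) + (-0.5883)·(-3) + 0.1961·0 + (-0.7845)·(-3) = 4.1184; q_2·v_3 = (-0.6104)·(-1) + 0.3756·(-3) + 0.6887·0 + (-0.1096)·(-3) = -0.1878.
u_3 = v_3 − 4.1184·q_1 + 0.1878·q_2 = (-1.1146, -0.5064, -0.6783, 0.2102).
‖u_3‖ = 1.4153, so q_3 = (-0.7875, -0.3578, -0.4793, 0.1485).

Q = [[0.0000, -0.6104, -0.7875], [-0.5883, 0.3756, -0.3578], [0.1961, 0.6887, -0.4793], [-0.7845, -0.1096, 0.1485]], R = [[5.0990, -1.9612, 4.1184], [0.0000, 4.9147, -0.1878], [0.0000, 0.0000, 1.4153]]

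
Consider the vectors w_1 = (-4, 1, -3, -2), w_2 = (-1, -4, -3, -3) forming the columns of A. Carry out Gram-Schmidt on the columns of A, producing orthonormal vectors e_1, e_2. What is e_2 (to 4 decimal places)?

e_2 = (0.1907, -0.8581, -0.2860, -0.3814)

w_1 = (-4, 1, -3, -2); ‖w_1‖ = 5.4772, so e_1 = (-0.7303, 0.1826, -0.5477, -0.3651).
e_1·w_2 = (-0.7303)·(-1) + 0.1826·(-4) + (-0.5477)·(-3) + (-0.3651)·(-3) = 2.7386.
u_2 = w_2 − 2.7386·e_1 = (1.0000, -4.5000, -1.5000, -2.0000).
‖u_2‖ = 5.2440, so e_2 = (0.1907, -0.8581, -0.2860, -0.3814).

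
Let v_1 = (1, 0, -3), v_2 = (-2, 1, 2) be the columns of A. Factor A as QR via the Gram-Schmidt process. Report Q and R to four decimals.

q_1 = v_1/‖v_1‖ = (1, 0, -3)/3.1623 = (0.3162, 0.0000, -0.9487).
r_{12} = q_1·v_2 = -2.5298.
u_2 = v_2 + 2.5298·q_1 = (-1.2000, 1.0000, -0.4000).
‖u_2‖ = 1.6125, so q_2 = (-0.7442, 0.6202, -0.2481).

Q = [[0.3162, -0.7442], [0.0000, 0.6202], [-0.9487, -0.2481]], R = [[3.1623, -2.5298], [0.0000, 1.6125]]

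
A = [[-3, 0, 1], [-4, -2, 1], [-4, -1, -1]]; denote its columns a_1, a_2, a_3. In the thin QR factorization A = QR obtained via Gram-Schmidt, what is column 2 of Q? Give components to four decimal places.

e_2 = (0.7199, -0.6799, 0.1400)

a_1 = (-3, -4, -4); ‖a_1‖ = 6.4031, so e_1 = (-0.4685, -0.6247, -0.6247).
e_1·a_2 = (-0.4685)·0 + (-0.6247)·(-2) + (-0.6247)·(-1) = 1.8741.
u_2 = a_2 − 1.8741·e_1 = (0.8780, -0.8293, 0.1707).
‖u_2‖ = 1.2198, so e_2 = (0.7199, -0.6799, 0.1400).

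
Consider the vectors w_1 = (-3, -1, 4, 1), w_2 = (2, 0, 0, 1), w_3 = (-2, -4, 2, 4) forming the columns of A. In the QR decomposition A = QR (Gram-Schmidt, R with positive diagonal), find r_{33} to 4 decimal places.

q_1 = w_1/‖w_1‖ = (-3, -1, 4, 1)/5.1962 = (-0.5774, -0.1925, 0.7698, 0.1925).
r_{12} = q_1·w_2 = -0.9623.
u_2 = w_2 + 0.9623·q_1 = (1.4444, -0.1852, 0.7407, 1.1852).
‖u_2‖ = 2.0184, so q_2 = (0.7156, -0.0917, 0.3670, 0.5872).
r_{13} = q_1·w_3 = 4.2339; r_{23} = q_2·w_3 = 2.0184.
u_3 = w_3 − 4.2339·q_1 − 2.0184·q_2 = (-1.0000, -3.0000, -2.0000, 2.0000).
r_{33} = ‖u_3‖ = 4.2426.

r_{33} = 4.2426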